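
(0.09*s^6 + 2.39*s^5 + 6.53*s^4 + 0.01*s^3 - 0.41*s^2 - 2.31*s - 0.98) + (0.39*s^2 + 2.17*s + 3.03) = 0.09*s^6 + 2.39*s^5 + 6.53*s^4 + 0.01*s^3 - 0.02*s^2 - 0.14*s + 2.05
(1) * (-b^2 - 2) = -b^2 - 2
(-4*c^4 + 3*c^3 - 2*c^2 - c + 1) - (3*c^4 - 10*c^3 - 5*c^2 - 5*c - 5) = -7*c^4 + 13*c^3 + 3*c^2 + 4*c + 6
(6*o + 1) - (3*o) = 3*o + 1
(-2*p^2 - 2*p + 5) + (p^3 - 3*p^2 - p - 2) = p^3 - 5*p^2 - 3*p + 3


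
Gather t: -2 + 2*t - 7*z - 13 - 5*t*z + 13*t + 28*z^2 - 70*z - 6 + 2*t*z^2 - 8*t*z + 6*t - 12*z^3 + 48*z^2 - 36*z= t*(2*z^2 - 13*z + 21) - 12*z^3 + 76*z^2 - 113*z - 21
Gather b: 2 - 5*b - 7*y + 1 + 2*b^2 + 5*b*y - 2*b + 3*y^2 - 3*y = 2*b^2 + b*(5*y - 7) + 3*y^2 - 10*y + 3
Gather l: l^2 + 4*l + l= l^2 + 5*l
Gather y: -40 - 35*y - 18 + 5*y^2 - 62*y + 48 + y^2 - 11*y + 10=6*y^2 - 108*y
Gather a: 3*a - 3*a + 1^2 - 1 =0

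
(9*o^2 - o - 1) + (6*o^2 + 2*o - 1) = 15*o^2 + o - 2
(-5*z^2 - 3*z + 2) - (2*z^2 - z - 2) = -7*z^2 - 2*z + 4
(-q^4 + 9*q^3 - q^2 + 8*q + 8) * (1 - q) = q^5 - 10*q^4 + 10*q^3 - 9*q^2 + 8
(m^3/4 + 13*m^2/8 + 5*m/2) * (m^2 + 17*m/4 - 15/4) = m^5/4 + 43*m^4/16 + 271*m^3/32 + 145*m^2/32 - 75*m/8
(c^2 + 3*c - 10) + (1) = c^2 + 3*c - 9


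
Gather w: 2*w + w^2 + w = w^2 + 3*w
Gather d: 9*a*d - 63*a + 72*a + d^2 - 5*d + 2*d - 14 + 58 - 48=9*a + d^2 + d*(9*a - 3) - 4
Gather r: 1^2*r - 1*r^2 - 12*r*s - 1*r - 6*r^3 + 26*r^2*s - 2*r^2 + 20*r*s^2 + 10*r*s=-6*r^3 + r^2*(26*s - 3) + r*(20*s^2 - 2*s)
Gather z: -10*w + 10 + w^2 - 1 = w^2 - 10*w + 9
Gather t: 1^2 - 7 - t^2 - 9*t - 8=-t^2 - 9*t - 14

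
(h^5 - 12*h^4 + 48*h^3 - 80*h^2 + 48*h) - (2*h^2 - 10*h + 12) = h^5 - 12*h^4 + 48*h^3 - 82*h^2 + 58*h - 12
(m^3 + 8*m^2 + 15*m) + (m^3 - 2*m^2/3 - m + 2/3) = 2*m^3 + 22*m^2/3 + 14*m + 2/3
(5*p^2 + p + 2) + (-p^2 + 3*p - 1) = 4*p^2 + 4*p + 1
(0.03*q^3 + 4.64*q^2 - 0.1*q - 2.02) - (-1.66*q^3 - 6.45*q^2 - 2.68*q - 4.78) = 1.69*q^3 + 11.09*q^2 + 2.58*q + 2.76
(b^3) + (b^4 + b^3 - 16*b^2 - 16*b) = b^4 + 2*b^3 - 16*b^2 - 16*b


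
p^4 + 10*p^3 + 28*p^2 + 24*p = p*(p + 2)^2*(p + 6)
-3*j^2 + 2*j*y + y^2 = (-j + y)*(3*j + y)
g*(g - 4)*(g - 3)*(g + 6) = g^4 - g^3 - 30*g^2 + 72*g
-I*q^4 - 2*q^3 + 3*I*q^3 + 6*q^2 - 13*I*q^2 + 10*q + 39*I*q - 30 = (q - 3)*(q - 5*I)*(q + 2*I)*(-I*q + 1)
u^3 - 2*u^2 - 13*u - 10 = (u - 5)*(u + 1)*(u + 2)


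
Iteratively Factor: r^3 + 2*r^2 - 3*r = (r)*(r^2 + 2*r - 3) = r*(r - 1)*(r + 3)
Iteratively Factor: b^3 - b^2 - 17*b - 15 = (b + 3)*(b^2 - 4*b - 5) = (b + 1)*(b + 3)*(b - 5)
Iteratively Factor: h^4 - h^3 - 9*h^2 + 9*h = (h + 3)*(h^3 - 4*h^2 + 3*h) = (h - 1)*(h + 3)*(h^2 - 3*h) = h*(h - 1)*(h + 3)*(h - 3)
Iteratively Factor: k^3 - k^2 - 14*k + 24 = (k - 2)*(k^2 + k - 12) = (k - 2)*(k + 4)*(k - 3)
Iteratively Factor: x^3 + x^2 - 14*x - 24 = (x + 3)*(x^2 - 2*x - 8) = (x + 2)*(x + 3)*(x - 4)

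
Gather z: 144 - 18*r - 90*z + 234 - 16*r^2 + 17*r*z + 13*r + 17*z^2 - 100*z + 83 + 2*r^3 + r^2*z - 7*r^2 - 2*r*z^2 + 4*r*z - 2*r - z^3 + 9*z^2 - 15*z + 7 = 2*r^3 - 23*r^2 - 7*r - z^3 + z^2*(26 - 2*r) + z*(r^2 + 21*r - 205) + 468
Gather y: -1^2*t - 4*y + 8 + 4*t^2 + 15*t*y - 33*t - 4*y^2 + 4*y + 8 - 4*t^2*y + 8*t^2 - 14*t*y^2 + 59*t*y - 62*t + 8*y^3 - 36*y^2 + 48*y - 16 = 12*t^2 - 96*t + 8*y^3 + y^2*(-14*t - 40) + y*(-4*t^2 + 74*t + 48)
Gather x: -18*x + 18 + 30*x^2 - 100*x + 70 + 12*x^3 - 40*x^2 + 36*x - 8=12*x^3 - 10*x^2 - 82*x + 80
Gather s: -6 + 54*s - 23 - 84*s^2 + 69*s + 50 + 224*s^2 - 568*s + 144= 140*s^2 - 445*s + 165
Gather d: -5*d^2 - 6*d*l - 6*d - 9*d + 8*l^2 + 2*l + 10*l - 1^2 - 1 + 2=-5*d^2 + d*(-6*l - 15) + 8*l^2 + 12*l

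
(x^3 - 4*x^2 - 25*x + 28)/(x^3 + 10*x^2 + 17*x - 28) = (x - 7)/(x + 7)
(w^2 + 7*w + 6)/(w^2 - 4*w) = (w^2 + 7*w + 6)/(w*(w - 4))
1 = 1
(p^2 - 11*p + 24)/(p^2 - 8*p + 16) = (p^2 - 11*p + 24)/(p^2 - 8*p + 16)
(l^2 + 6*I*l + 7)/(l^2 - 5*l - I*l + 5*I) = (l + 7*I)/(l - 5)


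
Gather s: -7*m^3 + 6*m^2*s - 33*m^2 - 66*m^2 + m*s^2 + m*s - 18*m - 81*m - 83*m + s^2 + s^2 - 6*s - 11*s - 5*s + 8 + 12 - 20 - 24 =-7*m^3 - 99*m^2 - 182*m + s^2*(m + 2) + s*(6*m^2 + m - 22) - 24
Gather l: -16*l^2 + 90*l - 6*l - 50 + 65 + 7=-16*l^2 + 84*l + 22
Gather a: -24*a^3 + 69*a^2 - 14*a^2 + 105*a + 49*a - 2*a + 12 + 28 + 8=-24*a^3 + 55*a^2 + 152*a + 48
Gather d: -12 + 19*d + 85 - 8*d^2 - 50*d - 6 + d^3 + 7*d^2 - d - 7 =d^3 - d^2 - 32*d + 60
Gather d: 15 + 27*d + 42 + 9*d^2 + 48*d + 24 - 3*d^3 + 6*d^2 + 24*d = -3*d^3 + 15*d^2 + 99*d + 81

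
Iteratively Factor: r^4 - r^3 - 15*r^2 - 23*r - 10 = (r + 1)*(r^3 - 2*r^2 - 13*r - 10) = (r + 1)^2*(r^2 - 3*r - 10) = (r - 5)*(r + 1)^2*(r + 2)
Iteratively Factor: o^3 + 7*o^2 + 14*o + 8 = (o + 2)*(o^2 + 5*o + 4) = (o + 1)*(o + 2)*(o + 4)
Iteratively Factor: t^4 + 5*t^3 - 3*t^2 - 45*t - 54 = (t + 2)*(t^3 + 3*t^2 - 9*t - 27) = (t + 2)*(t + 3)*(t^2 - 9) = (t + 2)*(t + 3)^2*(t - 3)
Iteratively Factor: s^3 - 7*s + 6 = (s - 2)*(s^2 + 2*s - 3) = (s - 2)*(s - 1)*(s + 3)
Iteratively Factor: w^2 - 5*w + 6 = (w - 3)*(w - 2)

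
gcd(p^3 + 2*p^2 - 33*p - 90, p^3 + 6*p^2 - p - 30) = p^2 + 8*p + 15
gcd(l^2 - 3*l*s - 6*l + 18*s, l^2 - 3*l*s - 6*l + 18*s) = -l^2 + 3*l*s + 6*l - 18*s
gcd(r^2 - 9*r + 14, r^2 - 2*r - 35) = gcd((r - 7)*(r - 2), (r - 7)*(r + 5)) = r - 7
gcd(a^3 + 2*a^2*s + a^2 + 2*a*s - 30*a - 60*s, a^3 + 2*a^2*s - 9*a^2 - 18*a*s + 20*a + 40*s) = a^2 + 2*a*s - 5*a - 10*s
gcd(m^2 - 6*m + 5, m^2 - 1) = m - 1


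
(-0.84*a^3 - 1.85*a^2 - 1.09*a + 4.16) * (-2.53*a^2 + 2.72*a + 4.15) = 2.1252*a^5 + 2.3957*a^4 - 5.7603*a^3 - 21.1671*a^2 + 6.7917*a + 17.264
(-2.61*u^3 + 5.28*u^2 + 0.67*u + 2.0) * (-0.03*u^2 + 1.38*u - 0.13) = 0.0783*u^5 - 3.7602*u^4 + 7.6056*u^3 + 0.1782*u^2 + 2.6729*u - 0.26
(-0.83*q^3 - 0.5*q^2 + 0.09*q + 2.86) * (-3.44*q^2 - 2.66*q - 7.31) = 2.8552*q^5 + 3.9278*q^4 + 7.0877*q^3 - 6.4228*q^2 - 8.2655*q - 20.9066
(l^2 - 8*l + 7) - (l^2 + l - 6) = 13 - 9*l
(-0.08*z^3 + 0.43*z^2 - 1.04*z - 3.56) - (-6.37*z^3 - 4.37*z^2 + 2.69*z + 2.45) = 6.29*z^3 + 4.8*z^2 - 3.73*z - 6.01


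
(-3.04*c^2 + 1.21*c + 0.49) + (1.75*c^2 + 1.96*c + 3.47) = -1.29*c^2 + 3.17*c + 3.96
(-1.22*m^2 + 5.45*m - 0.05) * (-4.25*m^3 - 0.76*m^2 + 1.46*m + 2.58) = 5.185*m^5 - 22.2353*m^4 - 5.7107*m^3 + 4.8474*m^2 + 13.988*m - 0.129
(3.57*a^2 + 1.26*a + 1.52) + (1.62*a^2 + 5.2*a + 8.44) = 5.19*a^2 + 6.46*a + 9.96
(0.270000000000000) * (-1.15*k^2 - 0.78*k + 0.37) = -0.3105*k^2 - 0.2106*k + 0.0999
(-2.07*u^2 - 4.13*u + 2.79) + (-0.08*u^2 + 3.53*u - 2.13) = -2.15*u^2 - 0.6*u + 0.66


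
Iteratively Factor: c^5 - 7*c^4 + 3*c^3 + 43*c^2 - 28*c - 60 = (c + 2)*(c^4 - 9*c^3 + 21*c^2 + c - 30) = (c + 1)*(c + 2)*(c^3 - 10*c^2 + 31*c - 30) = (c - 5)*(c + 1)*(c + 2)*(c^2 - 5*c + 6) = (c - 5)*(c - 3)*(c + 1)*(c + 2)*(c - 2)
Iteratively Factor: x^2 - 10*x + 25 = (x - 5)*(x - 5)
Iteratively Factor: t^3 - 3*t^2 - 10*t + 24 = (t - 2)*(t^2 - t - 12) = (t - 4)*(t - 2)*(t + 3)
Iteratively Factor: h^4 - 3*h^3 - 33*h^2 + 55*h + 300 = (h - 5)*(h^3 + 2*h^2 - 23*h - 60) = (h - 5)*(h + 4)*(h^2 - 2*h - 15) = (h - 5)*(h + 3)*(h + 4)*(h - 5)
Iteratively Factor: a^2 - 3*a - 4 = (a - 4)*(a + 1)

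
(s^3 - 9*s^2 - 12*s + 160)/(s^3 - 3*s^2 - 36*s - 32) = (s - 5)/(s + 1)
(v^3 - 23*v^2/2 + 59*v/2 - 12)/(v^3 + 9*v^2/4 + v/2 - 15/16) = 8*(v^2 - 11*v + 24)/(8*v^2 + 22*v + 15)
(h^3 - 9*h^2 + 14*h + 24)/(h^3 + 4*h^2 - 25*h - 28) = (h - 6)/(h + 7)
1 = 1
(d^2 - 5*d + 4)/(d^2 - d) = (d - 4)/d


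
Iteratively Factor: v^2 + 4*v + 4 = (v + 2)*(v + 2)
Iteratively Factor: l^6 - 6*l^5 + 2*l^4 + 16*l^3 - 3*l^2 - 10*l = (l)*(l^5 - 6*l^4 + 2*l^3 + 16*l^2 - 3*l - 10) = l*(l + 1)*(l^4 - 7*l^3 + 9*l^2 + 7*l - 10) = l*(l - 2)*(l + 1)*(l^3 - 5*l^2 - l + 5) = l*(l - 5)*(l - 2)*(l + 1)*(l^2 - 1) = l*(l - 5)*(l - 2)*(l - 1)*(l + 1)*(l + 1)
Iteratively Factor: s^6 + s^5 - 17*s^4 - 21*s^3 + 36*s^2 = (s + 3)*(s^5 - 2*s^4 - 11*s^3 + 12*s^2) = (s - 1)*(s + 3)*(s^4 - s^3 - 12*s^2) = (s - 4)*(s - 1)*(s + 3)*(s^3 + 3*s^2) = (s - 4)*(s - 1)*(s + 3)^2*(s^2) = s*(s - 4)*(s - 1)*(s + 3)^2*(s)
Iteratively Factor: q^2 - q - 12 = (q + 3)*(q - 4)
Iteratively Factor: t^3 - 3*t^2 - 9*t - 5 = (t - 5)*(t^2 + 2*t + 1) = (t - 5)*(t + 1)*(t + 1)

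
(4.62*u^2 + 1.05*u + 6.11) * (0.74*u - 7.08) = 3.4188*u^3 - 31.9326*u^2 - 2.9126*u - 43.2588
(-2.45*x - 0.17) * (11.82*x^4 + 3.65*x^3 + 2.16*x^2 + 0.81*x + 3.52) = -28.959*x^5 - 10.9519*x^4 - 5.9125*x^3 - 2.3517*x^2 - 8.7617*x - 0.5984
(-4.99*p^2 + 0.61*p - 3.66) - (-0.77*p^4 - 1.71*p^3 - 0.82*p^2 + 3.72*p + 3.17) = 0.77*p^4 + 1.71*p^3 - 4.17*p^2 - 3.11*p - 6.83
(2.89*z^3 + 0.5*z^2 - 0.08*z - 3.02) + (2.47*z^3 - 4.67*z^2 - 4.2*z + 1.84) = 5.36*z^3 - 4.17*z^2 - 4.28*z - 1.18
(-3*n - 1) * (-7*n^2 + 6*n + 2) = 21*n^3 - 11*n^2 - 12*n - 2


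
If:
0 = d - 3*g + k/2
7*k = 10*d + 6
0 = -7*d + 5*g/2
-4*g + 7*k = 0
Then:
No Solution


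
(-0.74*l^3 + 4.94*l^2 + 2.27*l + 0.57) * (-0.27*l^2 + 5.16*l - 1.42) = 0.1998*l^5 - 5.1522*l^4 + 25.9283*l^3 + 4.5445*l^2 - 0.2822*l - 0.8094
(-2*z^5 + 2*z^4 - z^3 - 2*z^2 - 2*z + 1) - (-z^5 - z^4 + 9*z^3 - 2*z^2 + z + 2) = -z^5 + 3*z^4 - 10*z^3 - 3*z - 1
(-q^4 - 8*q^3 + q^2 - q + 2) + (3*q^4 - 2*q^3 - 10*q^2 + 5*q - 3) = 2*q^4 - 10*q^3 - 9*q^2 + 4*q - 1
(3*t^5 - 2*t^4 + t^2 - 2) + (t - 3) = 3*t^5 - 2*t^4 + t^2 + t - 5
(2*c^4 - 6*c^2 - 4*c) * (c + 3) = 2*c^5 + 6*c^4 - 6*c^3 - 22*c^2 - 12*c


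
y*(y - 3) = y^2 - 3*y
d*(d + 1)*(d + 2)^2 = d^4 + 5*d^3 + 8*d^2 + 4*d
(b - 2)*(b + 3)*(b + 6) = b^3 + 7*b^2 - 36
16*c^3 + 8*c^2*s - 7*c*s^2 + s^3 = (-4*c + s)^2*(c + s)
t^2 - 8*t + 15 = (t - 5)*(t - 3)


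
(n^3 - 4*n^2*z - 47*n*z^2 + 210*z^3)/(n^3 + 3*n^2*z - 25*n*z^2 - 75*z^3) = (n^2 + n*z - 42*z^2)/(n^2 + 8*n*z + 15*z^2)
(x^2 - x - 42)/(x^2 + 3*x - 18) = (x - 7)/(x - 3)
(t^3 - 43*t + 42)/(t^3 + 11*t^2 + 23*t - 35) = (t - 6)/(t + 5)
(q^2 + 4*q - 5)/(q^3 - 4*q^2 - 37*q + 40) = 1/(q - 8)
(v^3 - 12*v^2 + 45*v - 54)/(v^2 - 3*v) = v - 9 + 18/v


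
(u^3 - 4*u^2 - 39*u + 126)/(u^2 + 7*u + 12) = (u^3 - 4*u^2 - 39*u + 126)/(u^2 + 7*u + 12)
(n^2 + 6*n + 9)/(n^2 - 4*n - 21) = (n + 3)/(n - 7)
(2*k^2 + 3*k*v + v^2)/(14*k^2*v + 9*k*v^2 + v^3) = (k + v)/(v*(7*k + v))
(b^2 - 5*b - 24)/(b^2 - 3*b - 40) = (b + 3)/(b + 5)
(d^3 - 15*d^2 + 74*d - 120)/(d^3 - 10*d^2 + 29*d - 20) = (d - 6)/(d - 1)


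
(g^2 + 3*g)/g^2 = (g + 3)/g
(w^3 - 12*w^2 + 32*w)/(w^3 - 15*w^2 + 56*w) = (w - 4)/(w - 7)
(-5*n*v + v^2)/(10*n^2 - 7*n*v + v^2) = v/(-2*n + v)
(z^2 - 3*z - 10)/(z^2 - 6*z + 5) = (z + 2)/(z - 1)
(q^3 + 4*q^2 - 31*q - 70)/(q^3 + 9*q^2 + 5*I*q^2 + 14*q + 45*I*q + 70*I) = (q - 5)/(q + 5*I)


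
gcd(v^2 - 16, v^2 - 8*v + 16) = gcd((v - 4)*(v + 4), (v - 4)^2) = v - 4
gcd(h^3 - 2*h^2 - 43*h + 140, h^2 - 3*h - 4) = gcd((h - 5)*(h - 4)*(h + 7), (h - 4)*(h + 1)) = h - 4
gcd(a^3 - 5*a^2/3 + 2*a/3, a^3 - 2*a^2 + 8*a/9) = a^2 - 2*a/3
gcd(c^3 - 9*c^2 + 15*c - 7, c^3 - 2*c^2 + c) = c^2 - 2*c + 1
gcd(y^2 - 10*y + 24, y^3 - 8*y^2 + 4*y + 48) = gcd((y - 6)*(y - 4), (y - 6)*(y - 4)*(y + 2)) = y^2 - 10*y + 24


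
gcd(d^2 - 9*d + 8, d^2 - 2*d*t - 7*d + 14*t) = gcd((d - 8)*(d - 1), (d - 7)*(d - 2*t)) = 1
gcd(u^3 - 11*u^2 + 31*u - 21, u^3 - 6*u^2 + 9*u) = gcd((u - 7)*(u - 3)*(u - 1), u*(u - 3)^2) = u - 3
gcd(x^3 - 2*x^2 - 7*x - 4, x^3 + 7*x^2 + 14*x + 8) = x + 1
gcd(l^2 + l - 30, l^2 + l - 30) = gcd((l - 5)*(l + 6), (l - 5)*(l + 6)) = l^2 + l - 30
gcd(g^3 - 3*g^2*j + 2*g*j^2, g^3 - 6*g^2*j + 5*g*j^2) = g^2 - g*j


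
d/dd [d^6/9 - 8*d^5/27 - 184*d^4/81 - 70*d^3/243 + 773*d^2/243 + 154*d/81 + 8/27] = 2*d^5/3 - 40*d^4/27 - 736*d^3/81 - 70*d^2/81 + 1546*d/243 + 154/81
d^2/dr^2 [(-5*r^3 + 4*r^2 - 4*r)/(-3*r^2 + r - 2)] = 2*(-r^3 + 42*r^2 - 12*r - 8)/(27*r^6 - 27*r^5 + 63*r^4 - 37*r^3 + 42*r^2 - 12*r + 8)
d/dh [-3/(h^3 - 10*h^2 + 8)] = 3*h*(3*h - 20)/(h^3 - 10*h^2 + 8)^2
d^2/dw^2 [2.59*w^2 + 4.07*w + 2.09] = 5.18000000000000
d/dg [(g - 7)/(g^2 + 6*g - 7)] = (g^2 + 6*g - 2*(g - 7)*(g + 3) - 7)/(g^2 + 6*g - 7)^2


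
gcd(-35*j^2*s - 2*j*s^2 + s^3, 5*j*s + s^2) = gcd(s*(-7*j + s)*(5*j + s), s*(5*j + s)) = 5*j*s + s^2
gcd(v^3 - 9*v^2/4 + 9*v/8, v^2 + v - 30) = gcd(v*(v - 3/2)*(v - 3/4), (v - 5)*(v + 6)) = 1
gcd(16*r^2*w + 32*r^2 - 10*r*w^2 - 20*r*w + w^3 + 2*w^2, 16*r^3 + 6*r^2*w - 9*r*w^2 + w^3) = 16*r^2 - 10*r*w + w^2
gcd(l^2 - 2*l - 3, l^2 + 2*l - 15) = l - 3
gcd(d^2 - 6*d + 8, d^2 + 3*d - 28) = d - 4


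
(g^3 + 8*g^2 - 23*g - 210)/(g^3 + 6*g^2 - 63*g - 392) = (g^2 + g - 30)/(g^2 - g - 56)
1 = 1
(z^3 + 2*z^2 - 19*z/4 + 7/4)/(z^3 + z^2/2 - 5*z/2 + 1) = (z + 7/2)/(z + 2)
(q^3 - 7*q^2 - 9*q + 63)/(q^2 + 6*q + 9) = (q^2 - 10*q + 21)/(q + 3)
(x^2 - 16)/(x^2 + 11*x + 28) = (x - 4)/(x + 7)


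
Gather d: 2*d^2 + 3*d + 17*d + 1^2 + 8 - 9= 2*d^2 + 20*d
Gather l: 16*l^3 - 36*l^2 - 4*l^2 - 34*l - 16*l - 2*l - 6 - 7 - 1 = 16*l^3 - 40*l^2 - 52*l - 14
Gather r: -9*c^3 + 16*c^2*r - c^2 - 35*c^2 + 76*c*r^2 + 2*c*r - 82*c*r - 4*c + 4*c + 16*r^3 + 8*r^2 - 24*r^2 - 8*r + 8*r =-9*c^3 - 36*c^2 + 16*r^3 + r^2*(76*c - 16) + r*(16*c^2 - 80*c)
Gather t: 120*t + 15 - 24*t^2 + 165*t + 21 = -24*t^2 + 285*t + 36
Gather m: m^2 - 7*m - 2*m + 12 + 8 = m^2 - 9*m + 20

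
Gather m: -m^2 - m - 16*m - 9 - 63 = -m^2 - 17*m - 72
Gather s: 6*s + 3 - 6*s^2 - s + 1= -6*s^2 + 5*s + 4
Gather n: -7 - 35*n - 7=-35*n - 14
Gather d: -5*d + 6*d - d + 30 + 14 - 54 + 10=0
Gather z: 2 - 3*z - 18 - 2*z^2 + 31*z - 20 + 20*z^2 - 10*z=18*z^2 + 18*z - 36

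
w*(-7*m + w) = -7*m*w + w^2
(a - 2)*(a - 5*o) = a^2 - 5*a*o - 2*a + 10*o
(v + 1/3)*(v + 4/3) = v^2 + 5*v/3 + 4/9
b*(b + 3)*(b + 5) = b^3 + 8*b^2 + 15*b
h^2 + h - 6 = (h - 2)*(h + 3)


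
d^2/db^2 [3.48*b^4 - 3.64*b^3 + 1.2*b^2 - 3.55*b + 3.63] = 41.76*b^2 - 21.84*b + 2.4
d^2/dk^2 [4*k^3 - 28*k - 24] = 24*k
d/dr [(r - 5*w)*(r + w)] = 2*r - 4*w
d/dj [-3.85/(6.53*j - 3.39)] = 25.1405/(6.53*j - 3.39)^2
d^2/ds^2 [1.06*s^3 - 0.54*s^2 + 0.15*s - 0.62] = 6.36*s - 1.08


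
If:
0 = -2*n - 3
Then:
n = -3/2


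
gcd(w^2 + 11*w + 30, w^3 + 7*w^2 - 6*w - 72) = w + 6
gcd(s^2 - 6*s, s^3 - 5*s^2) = s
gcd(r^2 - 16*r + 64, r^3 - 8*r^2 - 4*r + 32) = r - 8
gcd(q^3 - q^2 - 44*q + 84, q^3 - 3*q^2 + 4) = q - 2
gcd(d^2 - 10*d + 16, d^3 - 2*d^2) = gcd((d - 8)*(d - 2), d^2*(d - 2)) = d - 2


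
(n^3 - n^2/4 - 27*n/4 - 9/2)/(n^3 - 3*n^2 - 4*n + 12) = (n + 3/4)/(n - 2)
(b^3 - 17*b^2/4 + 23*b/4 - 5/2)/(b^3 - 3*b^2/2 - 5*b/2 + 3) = (4*b - 5)/(2*(2*b + 3))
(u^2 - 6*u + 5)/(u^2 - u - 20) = (u - 1)/(u + 4)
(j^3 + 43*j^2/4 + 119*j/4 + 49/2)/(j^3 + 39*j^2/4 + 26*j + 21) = (j + 7)/(j + 6)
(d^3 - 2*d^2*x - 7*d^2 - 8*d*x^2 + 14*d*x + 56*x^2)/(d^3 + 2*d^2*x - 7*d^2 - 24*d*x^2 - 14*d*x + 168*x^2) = (d + 2*x)/(d + 6*x)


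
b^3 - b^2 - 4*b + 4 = (b - 2)*(b - 1)*(b + 2)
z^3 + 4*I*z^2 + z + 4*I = (z - I)*(z + I)*(z + 4*I)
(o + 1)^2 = o^2 + 2*o + 1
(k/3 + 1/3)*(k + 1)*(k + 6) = k^3/3 + 8*k^2/3 + 13*k/3 + 2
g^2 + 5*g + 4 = (g + 1)*(g + 4)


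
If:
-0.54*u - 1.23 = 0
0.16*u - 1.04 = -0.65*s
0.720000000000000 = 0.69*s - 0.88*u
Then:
No Solution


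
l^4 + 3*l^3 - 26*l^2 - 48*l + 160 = (l - 4)*(l - 2)*(l + 4)*(l + 5)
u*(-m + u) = -m*u + u^2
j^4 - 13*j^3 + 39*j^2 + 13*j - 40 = (j - 8)*(j - 5)*(j - 1)*(j + 1)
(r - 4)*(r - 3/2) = r^2 - 11*r/2 + 6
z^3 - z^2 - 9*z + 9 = (z - 3)*(z - 1)*(z + 3)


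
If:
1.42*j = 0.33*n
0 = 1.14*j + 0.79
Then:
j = -0.69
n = -2.98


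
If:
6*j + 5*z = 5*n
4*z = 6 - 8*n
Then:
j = 5/8 - 5*z/4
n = 3/4 - z/2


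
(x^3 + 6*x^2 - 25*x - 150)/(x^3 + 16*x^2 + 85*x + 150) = (x - 5)/(x + 5)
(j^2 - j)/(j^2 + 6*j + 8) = j*(j - 1)/(j^2 + 6*j + 8)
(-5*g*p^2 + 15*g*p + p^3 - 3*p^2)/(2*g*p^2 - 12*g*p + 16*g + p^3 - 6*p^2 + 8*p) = p*(-5*g*p + 15*g + p^2 - 3*p)/(2*g*p^2 - 12*g*p + 16*g + p^3 - 6*p^2 + 8*p)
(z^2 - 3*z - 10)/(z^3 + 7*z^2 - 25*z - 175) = (z + 2)/(z^2 + 12*z + 35)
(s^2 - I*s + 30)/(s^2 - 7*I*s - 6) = (s + 5*I)/(s - I)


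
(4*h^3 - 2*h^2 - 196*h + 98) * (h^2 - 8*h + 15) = 4*h^5 - 34*h^4 - 120*h^3 + 1636*h^2 - 3724*h + 1470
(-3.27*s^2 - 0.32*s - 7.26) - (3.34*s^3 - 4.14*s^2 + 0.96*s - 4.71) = -3.34*s^3 + 0.87*s^2 - 1.28*s - 2.55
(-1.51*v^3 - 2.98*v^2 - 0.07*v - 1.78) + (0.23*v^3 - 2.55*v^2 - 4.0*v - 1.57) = -1.28*v^3 - 5.53*v^2 - 4.07*v - 3.35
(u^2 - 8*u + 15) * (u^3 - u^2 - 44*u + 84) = u^5 - 9*u^4 - 21*u^3 + 421*u^2 - 1332*u + 1260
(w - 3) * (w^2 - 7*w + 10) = w^3 - 10*w^2 + 31*w - 30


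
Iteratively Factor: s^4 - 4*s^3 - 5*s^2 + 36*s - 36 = (s - 2)*(s^3 - 2*s^2 - 9*s + 18) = (s - 3)*(s - 2)*(s^2 + s - 6) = (s - 3)*(s - 2)*(s + 3)*(s - 2)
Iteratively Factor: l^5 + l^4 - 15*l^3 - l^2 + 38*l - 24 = (l - 1)*(l^4 + 2*l^3 - 13*l^2 - 14*l + 24) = (l - 1)*(l + 4)*(l^3 - 2*l^2 - 5*l + 6) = (l - 1)^2*(l + 4)*(l^2 - l - 6) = (l - 3)*(l - 1)^2*(l + 4)*(l + 2)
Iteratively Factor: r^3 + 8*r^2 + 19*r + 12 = (r + 3)*(r^2 + 5*r + 4) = (r + 3)*(r + 4)*(r + 1)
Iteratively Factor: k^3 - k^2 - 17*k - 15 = (k + 3)*(k^2 - 4*k - 5) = (k - 5)*(k + 3)*(k + 1)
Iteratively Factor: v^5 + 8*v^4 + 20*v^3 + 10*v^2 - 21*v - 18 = (v + 2)*(v^4 + 6*v^3 + 8*v^2 - 6*v - 9) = (v + 2)*(v + 3)*(v^3 + 3*v^2 - v - 3) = (v - 1)*(v + 2)*(v + 3)*(v^2 + 4*v + 3) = (v - 1)*(v + 2)*(v + 3)^2*(v + 1)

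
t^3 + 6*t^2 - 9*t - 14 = (t - 2)*(t + 1)*(t + 7)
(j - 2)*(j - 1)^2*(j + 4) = j^4 - 11*j^2 + 18*j - 8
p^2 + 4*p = p*(p + 4)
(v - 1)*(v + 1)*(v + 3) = v^3 + 3*v^2 - v - 3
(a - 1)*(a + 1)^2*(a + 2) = a^4 + 3*a^3 + a^2 - 3*a - 2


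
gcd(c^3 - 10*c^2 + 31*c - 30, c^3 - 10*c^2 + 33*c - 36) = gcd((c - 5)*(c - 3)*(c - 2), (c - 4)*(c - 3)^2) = c - 3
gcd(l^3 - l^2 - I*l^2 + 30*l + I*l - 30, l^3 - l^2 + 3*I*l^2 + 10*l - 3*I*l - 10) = l^2 + l*(-1 + 5*I) - 5*I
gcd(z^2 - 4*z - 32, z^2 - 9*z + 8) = z - 8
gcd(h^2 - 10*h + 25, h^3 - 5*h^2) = h - 5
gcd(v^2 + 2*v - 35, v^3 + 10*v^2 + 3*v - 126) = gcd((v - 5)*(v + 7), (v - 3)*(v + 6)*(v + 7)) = v + 7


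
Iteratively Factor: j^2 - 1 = (j + 1)*(j - 1)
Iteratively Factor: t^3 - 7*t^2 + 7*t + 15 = (t + 1)*(t^2 - 8*t + 15) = (t - 3)*(t + 1)*(t - 5)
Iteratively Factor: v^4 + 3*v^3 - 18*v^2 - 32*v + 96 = (v - 3)*(v^3 + 6*v^2 - 32) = (v - 3)*(v + 4)*(v^2 + 2*v - 8) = (v - 3)*(v - 2)*(v + 4)*(v + 4)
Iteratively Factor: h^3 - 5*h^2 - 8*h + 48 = (h - 4)*(h^2 - h - 12) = (h - 4)^2*(h + 3)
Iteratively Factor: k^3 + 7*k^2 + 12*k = (k + 4)*(k^2 + 3*k) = (k + 3)*(k + 4)*(k)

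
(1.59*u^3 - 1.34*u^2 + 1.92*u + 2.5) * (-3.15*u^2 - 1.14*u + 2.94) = -5.0085*u^5 + 2.4084*u^4 + 0.154199999999999*u^3 - 14.0034*u^2 + 2.7948*u + 7.35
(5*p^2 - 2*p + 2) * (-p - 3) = -5*p^3 - 13*p^2 + 4*p - 6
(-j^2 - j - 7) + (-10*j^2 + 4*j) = -11*j^2 + 3*j - 7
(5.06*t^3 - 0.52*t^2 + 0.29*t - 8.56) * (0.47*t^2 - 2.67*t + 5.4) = 2.3782*t^5 - 13.7546*t^4 + 28.8487*t^3 - 7.6055*t^2 + 24.4212*t - 46.224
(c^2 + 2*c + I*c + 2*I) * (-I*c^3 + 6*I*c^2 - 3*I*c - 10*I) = -I*c^5 + c^4 + 4*I*c^4 - 4*c^3 + 9*I*c^3 - 9*c^2 - 16*I*c^2 + 16*c - 20*I*c + 20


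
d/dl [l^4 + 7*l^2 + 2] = 4*l^3 + 14*l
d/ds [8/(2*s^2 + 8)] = -8*s/(s^2 + 4)^2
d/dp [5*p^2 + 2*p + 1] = 10*p + 2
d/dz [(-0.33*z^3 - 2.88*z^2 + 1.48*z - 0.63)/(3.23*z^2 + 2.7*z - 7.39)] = (-1.0659*z^4 - 1.782*z^3 - 5.2403*z^2 + 46.6362*z - 9.2362)/(10.4329*z^4 + 17.442*z^3 - 40.4494*z^2 - 39.906*z + 54.6121)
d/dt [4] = 0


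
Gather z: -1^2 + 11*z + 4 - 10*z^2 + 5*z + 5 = -10*z^2 + 16*z + 8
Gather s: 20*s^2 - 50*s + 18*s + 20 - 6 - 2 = 20*s^2 - 32*s + 12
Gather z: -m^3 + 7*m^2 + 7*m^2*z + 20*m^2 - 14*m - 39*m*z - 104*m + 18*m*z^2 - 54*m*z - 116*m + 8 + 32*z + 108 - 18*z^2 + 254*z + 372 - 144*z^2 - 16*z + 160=-m^3 + 27*m^2 - 234*m + z^2*(18*m - 162) + z*(7*m^2 - 93*m + 270) + 648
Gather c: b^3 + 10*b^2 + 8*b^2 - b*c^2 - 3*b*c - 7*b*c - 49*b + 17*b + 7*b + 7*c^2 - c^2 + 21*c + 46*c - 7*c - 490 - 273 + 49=b^3 + 18*b^2 - 25*b + c^2*(6 - b) + c*(60 - 10*b) - 714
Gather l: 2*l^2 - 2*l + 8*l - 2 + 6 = 2*l^2 + 6*l + 4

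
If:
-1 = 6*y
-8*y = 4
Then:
No Solution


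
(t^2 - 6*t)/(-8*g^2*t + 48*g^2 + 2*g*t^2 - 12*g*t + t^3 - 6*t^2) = t/(-8*g^2 + 2*g*t + t^2)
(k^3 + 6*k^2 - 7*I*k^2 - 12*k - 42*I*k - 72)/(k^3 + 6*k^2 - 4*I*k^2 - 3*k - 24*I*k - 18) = (k - 4*I)/(k - I)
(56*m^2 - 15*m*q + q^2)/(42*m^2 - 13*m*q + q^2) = (-8*m + q)/(-6*m + q)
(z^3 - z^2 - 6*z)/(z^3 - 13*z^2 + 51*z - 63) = z*(z + 2)/(z^2 - 10*z + 21)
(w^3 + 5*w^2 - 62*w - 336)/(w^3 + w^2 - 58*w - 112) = (w + 6)/(w + 2)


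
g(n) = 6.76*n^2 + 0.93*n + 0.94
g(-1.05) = 7.42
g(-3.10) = 63.02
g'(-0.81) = -10.02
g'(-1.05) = -13.27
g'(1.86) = 26.08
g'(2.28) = 31.76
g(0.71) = 5.01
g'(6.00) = 82.05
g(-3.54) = 82.36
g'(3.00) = 41.49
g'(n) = 13.52*n + 0.93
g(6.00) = 249.88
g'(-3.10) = -40.98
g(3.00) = 64.57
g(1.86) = 26.06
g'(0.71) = 10.53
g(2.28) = 38.20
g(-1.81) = 21.40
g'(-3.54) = -46.93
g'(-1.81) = -23.54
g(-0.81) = 4.62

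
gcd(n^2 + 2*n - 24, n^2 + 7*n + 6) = n + 6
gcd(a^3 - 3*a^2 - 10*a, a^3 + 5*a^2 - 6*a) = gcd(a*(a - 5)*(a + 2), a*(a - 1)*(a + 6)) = a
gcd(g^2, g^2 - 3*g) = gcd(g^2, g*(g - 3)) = g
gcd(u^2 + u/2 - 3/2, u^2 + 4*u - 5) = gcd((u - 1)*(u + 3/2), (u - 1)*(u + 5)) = u - 1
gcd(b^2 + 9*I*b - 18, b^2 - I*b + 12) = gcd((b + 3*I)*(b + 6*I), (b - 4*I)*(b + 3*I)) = b + 3*I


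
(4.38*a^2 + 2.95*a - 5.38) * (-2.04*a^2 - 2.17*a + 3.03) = -8.9352*a^4 - 15.5226*a^3 + 17.8451*a^2 + 20.6131*a - 16.3014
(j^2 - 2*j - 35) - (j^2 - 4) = -2*j - 31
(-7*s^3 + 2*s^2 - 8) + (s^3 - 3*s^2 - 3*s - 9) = -6*s^3 - s^2 - 3*s - 17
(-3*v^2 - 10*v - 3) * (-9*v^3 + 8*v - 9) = 27*v^5 + 90*v^4 + 3*v^3 - 53*v^2 + 66*v + 27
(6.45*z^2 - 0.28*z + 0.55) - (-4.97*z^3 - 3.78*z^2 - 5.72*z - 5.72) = 4.97*z^3 + 10.23*z^2 + 5.44*z + 6.27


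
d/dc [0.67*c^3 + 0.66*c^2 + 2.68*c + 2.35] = 2.01*c^2 + 1.32*c + 2.68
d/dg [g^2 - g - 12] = 2*g - 1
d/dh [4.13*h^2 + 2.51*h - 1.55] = 8.26*h + 2.51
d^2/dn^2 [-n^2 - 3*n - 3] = -2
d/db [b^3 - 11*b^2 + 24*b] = 3*b^2 - 22*b + 24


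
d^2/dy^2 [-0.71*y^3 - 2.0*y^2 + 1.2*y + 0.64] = -4.26*y - 4.0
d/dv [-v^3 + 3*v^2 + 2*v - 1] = -3*v^2 + 6*v + 2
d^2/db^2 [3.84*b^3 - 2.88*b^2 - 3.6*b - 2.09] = 23.04*b - 5.76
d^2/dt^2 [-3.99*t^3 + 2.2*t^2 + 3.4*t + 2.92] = 4.4 - 23.94*t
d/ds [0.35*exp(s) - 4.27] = 0.35*exp(s)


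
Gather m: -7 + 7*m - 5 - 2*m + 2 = 5*m - 10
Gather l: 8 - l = 8 - l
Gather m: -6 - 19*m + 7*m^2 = 7*m^2 - 19*m - 6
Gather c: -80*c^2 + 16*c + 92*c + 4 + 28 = -80*c^2 + 108*c + 32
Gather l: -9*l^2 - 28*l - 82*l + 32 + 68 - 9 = -9*l^2 - 110*l + 91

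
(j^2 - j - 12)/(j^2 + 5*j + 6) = (j - 4)/(j + 2)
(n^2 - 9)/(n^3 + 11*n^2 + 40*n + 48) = (n - 3)/(n^2 + 8*n + 16)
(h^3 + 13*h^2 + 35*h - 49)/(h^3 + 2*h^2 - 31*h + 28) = (h + 7)/(h - 4)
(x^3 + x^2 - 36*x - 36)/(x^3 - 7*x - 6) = (x^2 - 36)/(x^2 - x - 6)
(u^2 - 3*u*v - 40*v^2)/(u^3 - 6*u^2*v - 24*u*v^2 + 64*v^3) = (u + 5*v)/(u^2 + 2*u*v - 8*v^2)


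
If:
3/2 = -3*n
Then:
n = -1/2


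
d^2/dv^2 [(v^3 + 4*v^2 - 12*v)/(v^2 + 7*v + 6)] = 6/(v^3 + 3*v^2 + 3*v + 1)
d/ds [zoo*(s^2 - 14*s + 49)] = zoo*(s - 7)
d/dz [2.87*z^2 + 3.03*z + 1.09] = 5.74*z + 3.03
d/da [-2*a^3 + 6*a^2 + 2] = 6*a*(2 - a)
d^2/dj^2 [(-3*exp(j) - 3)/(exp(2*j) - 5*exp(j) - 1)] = 3*(-exp(4*j) - 9*exp(3*j) + 9*exp(2*j) - 24*exp(j) + 4)*exp(j)/(exp(6*j) - 15*exp(5*j) + 72*exp(4*j) - 95*exp(3*j) - 72*exp(2*j) - 15*exp(j) - 1)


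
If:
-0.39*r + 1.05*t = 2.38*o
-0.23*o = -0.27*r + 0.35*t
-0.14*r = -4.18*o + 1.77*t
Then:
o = 0.00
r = 0.00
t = 0.00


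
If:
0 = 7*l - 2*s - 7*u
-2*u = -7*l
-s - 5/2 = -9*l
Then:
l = 10/71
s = -175/142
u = 35/71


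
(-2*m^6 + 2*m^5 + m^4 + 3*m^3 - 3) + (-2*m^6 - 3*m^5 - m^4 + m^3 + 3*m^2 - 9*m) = -4*m^6 - m^5 + 4*m^3 + 3*m^2 - 9*m - 3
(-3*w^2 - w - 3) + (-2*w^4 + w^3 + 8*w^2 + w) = -2*w^4 + w^3 + 5*w^2 - 3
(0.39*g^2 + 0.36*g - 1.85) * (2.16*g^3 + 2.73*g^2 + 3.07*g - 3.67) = 0.8424*g^5 + 1.8423*g^4 - 1.8159*g^3 - 5.3766*g^2 - 7.0007*g + 6.7895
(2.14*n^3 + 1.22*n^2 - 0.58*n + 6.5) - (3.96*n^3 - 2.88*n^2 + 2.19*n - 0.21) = -1.82*n^3 + 4.1*n^2 - 2.77*n + 6.71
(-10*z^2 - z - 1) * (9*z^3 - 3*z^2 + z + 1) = -90*z^5 + 21*z^4 - 16*z^3 - 8*z^2 - 2*z - 1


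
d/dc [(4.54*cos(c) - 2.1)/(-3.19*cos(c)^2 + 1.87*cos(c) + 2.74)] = (-14.4826*cos(c)^2 + 13.398*cos(c) - 16.3666)*sin(c)/(10.1761*cos(c)^4 - 11.9306*cos(c)^3 - 13.9843*cos(c)^2 + 10.2476*cos(c) + 7.5076)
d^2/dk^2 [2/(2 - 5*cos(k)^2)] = 20*(10*sin(k)^4 - 9*sin(k)^2 - 3)/(5*cos(k)^2 - 2)^3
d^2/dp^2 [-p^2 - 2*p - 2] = -2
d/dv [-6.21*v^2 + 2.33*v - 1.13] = 2.33 - 12.42*v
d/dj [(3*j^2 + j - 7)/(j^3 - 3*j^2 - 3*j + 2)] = (-3*j^4 - 2*j^3 + 15*j^2 - 30*j - 19)/(j^6 - 6*j^5 + 3*j^4 + 22*j^3 - 3*j^2 - 12*j + 4)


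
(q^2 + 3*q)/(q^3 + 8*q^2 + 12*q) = (q + 3)/(q^2 + 8*q + 12)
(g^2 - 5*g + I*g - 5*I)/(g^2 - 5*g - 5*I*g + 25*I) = (g + I)/(g - 5*I)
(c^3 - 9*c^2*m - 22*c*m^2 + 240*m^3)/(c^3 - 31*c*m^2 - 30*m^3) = (c - 8*m)/(c + m)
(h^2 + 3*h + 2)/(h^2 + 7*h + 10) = (h + 1)/(h + 5)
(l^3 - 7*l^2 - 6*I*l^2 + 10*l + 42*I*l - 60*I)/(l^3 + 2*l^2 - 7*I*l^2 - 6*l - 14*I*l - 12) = (l^2 - 7*l + 10)/(l^2 + l*(2 - I) - 2*I)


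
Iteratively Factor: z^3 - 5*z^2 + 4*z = (z - 4)*(z^2 - z) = (z - 4)*(z - 1)*(z)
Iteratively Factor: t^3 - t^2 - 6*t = (t)*(t^2 - t - 6) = t*(t - 3)*(t + 2)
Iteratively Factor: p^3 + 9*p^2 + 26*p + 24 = (p + 3)*(p^2 + 6*p + 8) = (p + 3)*(p + 4)*(p + 2)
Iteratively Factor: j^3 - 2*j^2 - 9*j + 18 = (j - 3)*(j^2 + j - 6) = (j - 3)*(j - 2)*(j + 3)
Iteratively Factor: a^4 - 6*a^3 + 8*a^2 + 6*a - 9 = (a - 1)*(a^3 - 5*a^2 + 3*a + 9) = (a - 3)*(a - 1)*(a^2 - 2*a - 3) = (a - 3)*(a - 1)*(a + 1)*(a - 3)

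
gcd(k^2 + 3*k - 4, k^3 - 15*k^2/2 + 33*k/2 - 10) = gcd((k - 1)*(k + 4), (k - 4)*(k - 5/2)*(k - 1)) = k - 1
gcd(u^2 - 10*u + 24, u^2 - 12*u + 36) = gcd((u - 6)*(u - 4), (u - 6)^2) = u - 6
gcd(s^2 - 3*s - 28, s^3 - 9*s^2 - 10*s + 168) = s^2 - 3*s - 28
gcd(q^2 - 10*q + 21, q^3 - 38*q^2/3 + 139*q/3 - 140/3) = q - 7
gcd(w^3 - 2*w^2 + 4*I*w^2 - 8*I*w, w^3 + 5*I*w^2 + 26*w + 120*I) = w + 4*I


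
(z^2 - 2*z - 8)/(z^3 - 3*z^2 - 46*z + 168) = (z + 2)/(z^2 + z - 42)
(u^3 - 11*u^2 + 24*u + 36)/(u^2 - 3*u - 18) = (u^2 - 5*u - 6)/(u + 3)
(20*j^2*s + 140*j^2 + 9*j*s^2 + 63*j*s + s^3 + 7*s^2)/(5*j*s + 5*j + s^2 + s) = (4*j*s + 28*j + s^2 + 7*s)/(s + 1)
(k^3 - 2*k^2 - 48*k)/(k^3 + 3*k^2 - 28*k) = (k^2 - 2*k - 48)/(k^2 + 3*k - 28)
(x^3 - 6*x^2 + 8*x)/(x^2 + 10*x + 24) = x*(x^2 - 6*x + 8)/(x^2 + 10*x + 24)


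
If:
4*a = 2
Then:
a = 1/2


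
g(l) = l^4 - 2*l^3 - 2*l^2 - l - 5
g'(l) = 4*l^3 - 6*l^2 - 4*l - 1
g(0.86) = -8.06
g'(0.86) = -6.33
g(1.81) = -14.49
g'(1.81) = -4.18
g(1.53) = -12.90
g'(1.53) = -6.84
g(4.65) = 213.55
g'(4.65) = 252.84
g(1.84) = -14.61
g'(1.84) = -3.76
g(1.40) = -11.97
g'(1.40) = -7.38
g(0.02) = -5.02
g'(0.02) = -1.08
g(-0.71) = -4.33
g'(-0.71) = -2.62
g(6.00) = 781.00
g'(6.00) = 623.00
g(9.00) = 4927.00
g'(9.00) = 2393.00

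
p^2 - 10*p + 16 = (p - 8)*(p - 2)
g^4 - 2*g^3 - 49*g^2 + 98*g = g*(g - 7)*(g - 2)*(g + 7)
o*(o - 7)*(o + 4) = o^3 - 3*o^2 - 28*o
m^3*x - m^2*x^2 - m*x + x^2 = (m - 1)*(m - x)*(m*x + x)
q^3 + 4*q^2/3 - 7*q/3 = q*(q - 1)*(q + 7/3)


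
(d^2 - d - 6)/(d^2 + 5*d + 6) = (d - 3)/(d + 3)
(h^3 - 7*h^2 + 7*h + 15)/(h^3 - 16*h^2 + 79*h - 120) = (h + 1)/(h - 8)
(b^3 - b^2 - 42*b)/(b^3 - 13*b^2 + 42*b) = (b + 6)/(b - 6)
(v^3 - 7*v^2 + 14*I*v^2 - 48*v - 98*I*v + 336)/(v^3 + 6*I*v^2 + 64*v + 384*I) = (v - 7)/(v - 8*I)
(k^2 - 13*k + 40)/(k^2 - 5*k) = (k - 8)/k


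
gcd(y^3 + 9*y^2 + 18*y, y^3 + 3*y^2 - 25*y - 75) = y + 3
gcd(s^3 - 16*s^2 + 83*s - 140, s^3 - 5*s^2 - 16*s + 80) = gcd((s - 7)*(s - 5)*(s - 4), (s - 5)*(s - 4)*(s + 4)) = s^2 - 9*s + 20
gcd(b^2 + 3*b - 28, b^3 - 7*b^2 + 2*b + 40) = b - 4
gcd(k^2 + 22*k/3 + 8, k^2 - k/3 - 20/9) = k + 4/3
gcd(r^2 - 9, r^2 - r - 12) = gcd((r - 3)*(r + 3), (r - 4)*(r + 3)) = r + 3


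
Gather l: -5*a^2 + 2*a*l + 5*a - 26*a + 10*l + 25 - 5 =-5*a^2 - 21*a + l*(2*a + 10) + 20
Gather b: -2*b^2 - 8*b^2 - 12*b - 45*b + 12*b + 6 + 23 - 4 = -10*b^2 - 45*b + 25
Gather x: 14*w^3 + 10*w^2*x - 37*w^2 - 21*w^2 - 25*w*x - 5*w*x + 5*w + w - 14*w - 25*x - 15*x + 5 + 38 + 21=14*w^3 - 58*w^2 - 8*w + x*(10*w^2 - 30*w - 40) + 64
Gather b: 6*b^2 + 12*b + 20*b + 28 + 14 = 6*b^2 + 32*b + 42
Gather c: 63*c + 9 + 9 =63*c + 18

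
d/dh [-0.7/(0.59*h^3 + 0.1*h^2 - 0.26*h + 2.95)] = (1.239*h^2 + 0.14*h - 0.182)/(0.59*h^3 + 0.1*h^2 - 0.26*h + 2.95)^2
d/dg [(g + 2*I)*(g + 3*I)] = 2*g + 5*I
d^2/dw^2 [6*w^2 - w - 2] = 12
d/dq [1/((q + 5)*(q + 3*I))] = -(2*q + 5 + 3*I)/((q + 5)^2*(q + 3*I)^2)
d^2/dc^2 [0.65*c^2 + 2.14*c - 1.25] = 1.30000000000000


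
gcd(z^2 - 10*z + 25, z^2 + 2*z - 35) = z - 5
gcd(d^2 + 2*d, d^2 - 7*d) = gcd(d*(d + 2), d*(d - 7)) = d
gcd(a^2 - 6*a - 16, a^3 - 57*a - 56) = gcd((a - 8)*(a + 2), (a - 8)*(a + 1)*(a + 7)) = a - 8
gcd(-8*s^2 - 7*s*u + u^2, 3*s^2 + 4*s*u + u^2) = s + u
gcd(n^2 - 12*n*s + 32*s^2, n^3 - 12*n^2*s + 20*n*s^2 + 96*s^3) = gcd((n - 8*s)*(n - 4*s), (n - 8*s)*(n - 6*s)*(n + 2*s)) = -n + 8*s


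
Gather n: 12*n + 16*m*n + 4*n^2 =4*n^2 + n*(16*m + 12)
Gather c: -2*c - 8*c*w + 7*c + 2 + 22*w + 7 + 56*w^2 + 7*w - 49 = c*(5 - 8*w) + 56*w^2 + 29*w - 40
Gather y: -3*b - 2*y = -3*b - 2*y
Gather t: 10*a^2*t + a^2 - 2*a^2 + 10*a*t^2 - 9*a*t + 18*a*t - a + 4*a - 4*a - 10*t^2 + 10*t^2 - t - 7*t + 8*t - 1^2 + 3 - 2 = -a^2 + 10*a*t^2 - a + t*(10*a^2 + 9*a)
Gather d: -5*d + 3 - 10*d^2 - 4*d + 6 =-10*d^2 - 9*d + 9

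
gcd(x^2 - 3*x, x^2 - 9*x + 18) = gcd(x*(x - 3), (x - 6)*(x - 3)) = x - 3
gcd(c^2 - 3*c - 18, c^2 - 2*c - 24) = c - 6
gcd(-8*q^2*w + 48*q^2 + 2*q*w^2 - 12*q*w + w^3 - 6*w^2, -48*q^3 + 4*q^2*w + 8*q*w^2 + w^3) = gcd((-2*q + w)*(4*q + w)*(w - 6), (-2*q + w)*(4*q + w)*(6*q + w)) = 8*q^2 - 2*q*w - w^2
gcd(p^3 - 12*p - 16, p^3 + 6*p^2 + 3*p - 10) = p + 2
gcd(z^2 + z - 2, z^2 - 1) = z - 1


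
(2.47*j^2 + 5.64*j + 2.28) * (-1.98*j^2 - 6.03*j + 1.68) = -4.8906*j^4 - 26.0613*j^3 - 34.374*j^2 - 4.2732*j + 3.8304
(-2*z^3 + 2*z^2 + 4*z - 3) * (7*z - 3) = -14*z^4 + 20*z^3 + 22*z^2 - 33*z + 9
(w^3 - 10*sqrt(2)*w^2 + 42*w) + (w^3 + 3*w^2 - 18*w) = 2*w^3 - 10*sqrt(2)*w^2 + 3*w^2 + 24*w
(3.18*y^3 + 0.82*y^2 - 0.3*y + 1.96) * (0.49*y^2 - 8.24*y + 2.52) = 1.5582*y^5 - 25.8014*y^4 + 1.1098*y^3 + 5.4988*y^2 - 16.9064*y + 4.9392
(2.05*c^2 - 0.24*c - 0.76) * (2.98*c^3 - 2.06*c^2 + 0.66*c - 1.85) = 6.109*c^5 - 4.9382*c^4 - 0.4174*c^3 - 2.3853*c^2 - 0.0576*c + 1.406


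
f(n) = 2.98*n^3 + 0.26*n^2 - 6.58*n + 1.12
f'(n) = 8.94*n^2 + 0.52*n - 6.58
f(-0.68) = 4.78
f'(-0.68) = -2.80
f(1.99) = 12.54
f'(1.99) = 29.86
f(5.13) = 376.52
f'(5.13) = 231.36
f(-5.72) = -510.44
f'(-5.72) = 282.95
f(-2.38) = -21.92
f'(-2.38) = 42.82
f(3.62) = 122.07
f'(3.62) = 112.46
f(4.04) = 175.28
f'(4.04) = 141.44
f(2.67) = 42.13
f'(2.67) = 58.54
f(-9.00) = -2091.02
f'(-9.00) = 712.88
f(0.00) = 1.12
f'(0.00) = -6.58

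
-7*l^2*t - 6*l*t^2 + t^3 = t*(-7*l + t)*(l + t)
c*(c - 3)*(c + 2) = c^3 - c^2 - 6*c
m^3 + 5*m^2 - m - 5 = (m - 1)*(m + 1)*(m + 5)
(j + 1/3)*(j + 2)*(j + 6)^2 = j^4 + 43*j^3/3 + 194*j^2/3 + 92*j + 24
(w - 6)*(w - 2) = w^2 - 8*w + 12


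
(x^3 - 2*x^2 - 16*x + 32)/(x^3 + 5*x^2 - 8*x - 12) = (x^2 - 16)/(x^2 + 7*x + 6)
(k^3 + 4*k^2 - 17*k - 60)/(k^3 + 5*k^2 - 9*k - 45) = (k - 4)/(k - 3)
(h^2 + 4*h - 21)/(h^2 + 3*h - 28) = (h - 3)/(h - 4)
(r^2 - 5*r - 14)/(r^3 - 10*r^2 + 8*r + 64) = (r - 7)/(r^2 - 12*r + 32)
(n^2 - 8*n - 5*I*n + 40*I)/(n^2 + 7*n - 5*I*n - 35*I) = (n - 8)/(n + 7)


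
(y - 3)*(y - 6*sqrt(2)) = y^2 - 6*sqrt(2)*y - 3*y + 18*sqrt(2)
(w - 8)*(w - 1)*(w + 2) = w^3 - 7*w^2 - 10*w + 16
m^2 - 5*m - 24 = (m - 8)*(m + 3)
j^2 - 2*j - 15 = (j - 5)*(j + 3)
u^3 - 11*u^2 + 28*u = u*(u - 7)*(u - 4)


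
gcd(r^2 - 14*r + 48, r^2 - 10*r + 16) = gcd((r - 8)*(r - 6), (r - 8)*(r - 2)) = r - 8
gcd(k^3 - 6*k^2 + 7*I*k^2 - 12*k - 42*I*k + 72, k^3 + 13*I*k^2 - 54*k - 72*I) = k^2 + 7*I*k - 12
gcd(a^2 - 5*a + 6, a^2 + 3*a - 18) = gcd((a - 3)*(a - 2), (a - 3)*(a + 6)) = a - 3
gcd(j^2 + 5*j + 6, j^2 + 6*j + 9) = j + 3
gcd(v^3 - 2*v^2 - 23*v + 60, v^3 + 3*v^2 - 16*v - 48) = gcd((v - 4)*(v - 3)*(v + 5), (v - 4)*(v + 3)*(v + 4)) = v - 4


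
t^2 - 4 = (t - 2)*(t + 2)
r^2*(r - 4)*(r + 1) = r^4 - 3*r^3 - 4*r^2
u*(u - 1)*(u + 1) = u^3 - u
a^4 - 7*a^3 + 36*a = a*(a - 6)*(a - 3)*(a + 2)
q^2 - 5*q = q*(q - 5)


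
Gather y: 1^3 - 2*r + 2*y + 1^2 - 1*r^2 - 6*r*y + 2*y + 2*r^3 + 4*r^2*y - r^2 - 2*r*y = 2*r^3 - 2*r^2 - 2*r + y*(4*r^2 - 8*r + 4) + 2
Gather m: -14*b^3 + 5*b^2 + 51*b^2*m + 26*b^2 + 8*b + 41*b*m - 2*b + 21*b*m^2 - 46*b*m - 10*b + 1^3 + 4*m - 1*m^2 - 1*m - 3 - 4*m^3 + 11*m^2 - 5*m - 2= -14*b^3 + 31*b^2 - 4*b - 4*m^3 + m^2*(21*b + 10) + m*(51*b^2 - 5*b - 2) - 4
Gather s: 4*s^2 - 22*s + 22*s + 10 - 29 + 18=4*s^2 - 1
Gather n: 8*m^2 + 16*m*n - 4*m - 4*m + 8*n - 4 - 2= 8*m^2 - 8*m + n*(16*m + 8) - 6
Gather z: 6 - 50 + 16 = -28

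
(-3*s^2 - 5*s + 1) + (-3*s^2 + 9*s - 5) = -6*s^2 + 4*s - 4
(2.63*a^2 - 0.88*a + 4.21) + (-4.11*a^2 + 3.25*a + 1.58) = -1.48*a^2 + 2.37*a + 5.79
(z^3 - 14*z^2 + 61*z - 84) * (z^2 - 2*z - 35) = z^5 - 16*z^4 + 54*z^3 + 284*z^2 - 1967*z + 2940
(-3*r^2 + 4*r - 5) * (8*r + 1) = -24*r^3 + 29*r^2 - 36*r - 5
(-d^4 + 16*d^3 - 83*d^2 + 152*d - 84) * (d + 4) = -d^5 + 12*d^4 - 19*d^3 - 180*d^2 + 524*d - 336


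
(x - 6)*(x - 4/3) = x^2 - 22*x/3 + 8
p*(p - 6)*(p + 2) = p^3 - 4*p^2 - 12*p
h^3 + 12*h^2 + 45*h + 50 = (h + 2)*(h + 5)^2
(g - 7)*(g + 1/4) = g^2 - 27*g/4 - 7/4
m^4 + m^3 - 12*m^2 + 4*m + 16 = (m - 2)^2*(m + 1)*(m + 4)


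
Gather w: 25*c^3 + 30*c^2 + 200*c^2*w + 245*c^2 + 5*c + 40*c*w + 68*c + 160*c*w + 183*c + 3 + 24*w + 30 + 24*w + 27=25*c^3 + 275*c^2 + 256*c + w*(200*c^2 + 200*c + 48) + 60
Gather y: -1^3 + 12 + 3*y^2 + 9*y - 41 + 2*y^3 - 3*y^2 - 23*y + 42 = 2*y^3 - 14*y + 12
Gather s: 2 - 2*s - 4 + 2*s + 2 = 0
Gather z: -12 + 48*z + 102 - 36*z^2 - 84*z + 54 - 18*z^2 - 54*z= -54*z^2 - 90*z + 144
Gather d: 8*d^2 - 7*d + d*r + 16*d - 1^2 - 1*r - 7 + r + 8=8*d^2 + d*(r + 9)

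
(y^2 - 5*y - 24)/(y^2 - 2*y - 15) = (y - 8)/(y - 5)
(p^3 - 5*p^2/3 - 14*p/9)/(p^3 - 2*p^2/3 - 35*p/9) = (3*p + 2)/(3*p + 5)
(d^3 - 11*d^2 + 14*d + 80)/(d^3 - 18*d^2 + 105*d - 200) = (d + 2)/(d - 5)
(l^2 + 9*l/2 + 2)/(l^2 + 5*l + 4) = (l + 1/2)/(l + 1)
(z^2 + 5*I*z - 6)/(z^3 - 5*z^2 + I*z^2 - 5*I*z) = (z^2 + 5*I*z - 6)/(z*(z^2 + z*(-5 + I) - 5*I))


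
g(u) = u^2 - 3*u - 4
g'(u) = 2*u - 3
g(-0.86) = -0.68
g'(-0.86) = -4.72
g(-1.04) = 0.20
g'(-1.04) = -5.08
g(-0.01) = -3.97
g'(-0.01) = -3.02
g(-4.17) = 25.90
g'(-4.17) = -11.34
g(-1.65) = 3.67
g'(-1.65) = -6.30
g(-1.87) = 5.11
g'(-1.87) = -6.74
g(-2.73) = 11.64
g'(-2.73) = -8.46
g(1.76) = -6.18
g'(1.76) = 0.52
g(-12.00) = 176.00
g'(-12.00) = -27.00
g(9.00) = 50.00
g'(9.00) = 15.00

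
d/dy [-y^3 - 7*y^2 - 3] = y*(-3*y - 14)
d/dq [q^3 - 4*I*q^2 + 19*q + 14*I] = 3*q^2 - 8*I*q + 19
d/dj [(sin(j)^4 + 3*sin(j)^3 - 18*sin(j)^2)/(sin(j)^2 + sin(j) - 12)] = 2*(sin(j)^2 + 9*sin(j) + 24)*sin(j)*cos(j)/(sin(j) + 4)^2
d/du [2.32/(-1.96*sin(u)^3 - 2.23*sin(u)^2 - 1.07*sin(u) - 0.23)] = (13.6416*sin(u)^2 + 10.3472*sin(u) + 2.4824)*cos(u)/(1.96*sin(u)^3 + 2.23*sin(u)^2 + 1.07*sin(u) + 0.23)^2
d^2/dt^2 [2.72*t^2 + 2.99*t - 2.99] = 5.44000000000000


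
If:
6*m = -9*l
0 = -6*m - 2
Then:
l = 2/9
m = -1/3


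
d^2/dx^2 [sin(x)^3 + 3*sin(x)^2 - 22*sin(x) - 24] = -9*sin(x)^3 - 12*sin(x)^2 + 28*sin(x) + 6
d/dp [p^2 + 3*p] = 2*p + 3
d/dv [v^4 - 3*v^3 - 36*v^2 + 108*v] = 4*v^3 - 9*v^2 - 72*v + 108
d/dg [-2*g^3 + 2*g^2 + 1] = 2*g*(2 - 3*g)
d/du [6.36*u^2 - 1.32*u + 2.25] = 12.72*u - 1.32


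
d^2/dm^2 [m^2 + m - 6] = 2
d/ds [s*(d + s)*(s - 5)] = s*(d + s) + s*(s - 5) + (d + s)*(s - 5)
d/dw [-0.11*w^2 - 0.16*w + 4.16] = -0.22*w - 0.16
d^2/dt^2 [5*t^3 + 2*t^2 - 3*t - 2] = 30*t + 4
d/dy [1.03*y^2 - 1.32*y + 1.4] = 2.06*y - 1.32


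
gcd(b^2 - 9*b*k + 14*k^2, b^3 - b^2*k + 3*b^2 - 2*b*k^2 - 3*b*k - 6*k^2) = b - 2*k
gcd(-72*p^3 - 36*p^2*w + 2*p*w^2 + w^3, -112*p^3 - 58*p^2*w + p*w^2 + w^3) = 2*p + w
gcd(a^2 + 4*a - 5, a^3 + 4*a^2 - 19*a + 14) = a - 1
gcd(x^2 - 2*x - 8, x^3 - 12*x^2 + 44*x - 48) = x - 4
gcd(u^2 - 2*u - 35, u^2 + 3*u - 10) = u + 5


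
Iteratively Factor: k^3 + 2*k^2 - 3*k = (k + 3)*(k^2 - k) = k*(k + 3)*(k - 1)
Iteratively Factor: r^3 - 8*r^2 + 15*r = (r - 3)*(r^2 - 5*r) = r*(r - 3)*(r - 5)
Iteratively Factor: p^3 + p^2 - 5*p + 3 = (p + 3)*(p^2 - 2*p + 1) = (p - 1)*(p + 3)*(p - 1)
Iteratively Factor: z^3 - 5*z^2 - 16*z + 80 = (z - 4)*(z^2 - z - 20) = (z - 4)*(z + 4)*(z - 5)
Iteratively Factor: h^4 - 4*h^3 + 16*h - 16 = (h - 2)*(h^3 - 2*h^2 - 4*h + 8) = (h - 2)*(h + 2)*(h^2 - 4*h + 4) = (h - 2)^2*(h + 2)*(h - 2)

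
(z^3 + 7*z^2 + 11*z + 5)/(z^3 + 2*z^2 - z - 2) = (z^2 + 6*z + 5)/(z^2 + z - 2)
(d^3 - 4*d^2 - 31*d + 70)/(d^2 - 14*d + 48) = (d^3 - 4*d^2 - 31*d + 70)/(d^2 - 14*d + 48)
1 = 1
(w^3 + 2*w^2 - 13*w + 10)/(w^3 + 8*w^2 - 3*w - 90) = (w^2 - 3*w + 2)/(w^2 + 3*w - 18)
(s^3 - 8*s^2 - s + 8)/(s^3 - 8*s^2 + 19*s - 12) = (s^2 - 7*s - 8)/(s^2 - 7*s + 12)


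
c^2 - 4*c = c*(c - 4)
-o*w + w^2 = w*(-o + w)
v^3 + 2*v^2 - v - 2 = (v - 1)*(v + 1)*(v + 2)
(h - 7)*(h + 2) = h^2 - 5*h - 14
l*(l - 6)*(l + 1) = l^3 - 5*l^2 - 6*l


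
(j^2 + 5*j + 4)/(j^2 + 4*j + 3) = (j + 4)/(j + 3)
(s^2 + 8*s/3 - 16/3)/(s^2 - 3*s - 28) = (s - 4/3)/(s - 7)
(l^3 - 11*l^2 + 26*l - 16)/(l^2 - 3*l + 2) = l - 8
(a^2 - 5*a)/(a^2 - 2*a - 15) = a/(a + 3)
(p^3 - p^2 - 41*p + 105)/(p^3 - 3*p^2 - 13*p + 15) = (p^2 + 4*p - 21)/(p^2 + 2*p - 3)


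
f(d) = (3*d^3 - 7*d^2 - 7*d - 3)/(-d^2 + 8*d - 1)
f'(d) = (2*d - 8)*(3*d^3 - 7*d^2 - 7*d - 3)/(-d^2 + 8*d - 1)^2 + (9*d^2 - 14*d - 7)/(-d^2 + 8*d - 1)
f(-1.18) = 0.80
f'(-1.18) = -1.17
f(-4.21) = 6.13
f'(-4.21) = -2.11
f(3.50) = 1.04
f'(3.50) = 3.61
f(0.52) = -2.81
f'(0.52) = 2.66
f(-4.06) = 5.82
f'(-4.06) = -2.09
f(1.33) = -2.24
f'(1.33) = 0.29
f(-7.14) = 12.85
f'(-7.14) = -2.43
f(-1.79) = 1.63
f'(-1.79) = -1.52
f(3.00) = -0.43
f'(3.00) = 2.35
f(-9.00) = 17.49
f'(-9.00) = -2.55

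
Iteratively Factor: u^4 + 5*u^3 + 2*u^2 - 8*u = (u)*(u^3 + 5*u^2 + 2*u - 8) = u*(u + 2)*(u^2 + 3*u - 4) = u*(u - 1)*(u + 2)*(u + 4)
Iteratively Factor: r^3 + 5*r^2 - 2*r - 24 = (r - 2)*(r^2 + 7*r + 12) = (r - 2)*(r + 3)*(r + 4)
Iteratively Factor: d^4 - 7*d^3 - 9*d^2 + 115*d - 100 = (d - 1)*(d^3 - 6*d^2 - 15*d + 100) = (d - 1)*(d + 4)*(d^2 - 10*d + 25) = (d - 5)*(d - 1)*(d + 4)*(d - 5)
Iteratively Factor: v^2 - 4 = (v - 2)*(v + 2)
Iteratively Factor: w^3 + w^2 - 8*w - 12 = (w - 3)*(w^2 + 4*w + 4) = (w - 3)*(w + 2)*(w + 2)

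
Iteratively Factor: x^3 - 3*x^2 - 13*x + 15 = (x - 5)*(x^2 + 2*x - 3) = (x - 5)*(x + 3)*(x - 1)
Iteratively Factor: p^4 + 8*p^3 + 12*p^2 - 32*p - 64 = (p + 4)*(p^3 + 4*p^2 - 4*p - 16) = (p - 2)*(p + 4)*(p^2 + 6*p + 8) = (p - 2)*(p + 2)*(p + 4)*(p + 4)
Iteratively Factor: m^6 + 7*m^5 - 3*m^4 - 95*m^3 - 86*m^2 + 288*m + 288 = (m - 3)*(m^5 + 10*m^4 + 27*m^3 - 14*m^2 - 128*m - 96) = (m - 3)*(m + 3)*(m^4 + 7*m^3 + 6*m^2 - 32*m - 32) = (m - 3)*(m + 1)*(m + 3)*(m^3 + 6*m^2 - 32) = (m - 3)*(m - 2)*(m + 1)*(m + 3)*(m^2 + 8*m + 16) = (m - 3)*(m - 2)*(m + 1)*(m + 3)*(m + 4)*(m + 4)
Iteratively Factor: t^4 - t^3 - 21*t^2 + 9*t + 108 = (t + 3)*(t^3 - 4*t^2 - 9*t + 36) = (t - 3)*(t + 3)*(t^2 - t - 12) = (t - 3)*(t + 3)^2*(t - 4)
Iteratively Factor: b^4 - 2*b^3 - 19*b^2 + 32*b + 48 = (b + 1)*(b^3 - 3*b^2 - 16*b + 48) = (b + 1)*(b + 4)*(b^2 - 7*b + 12) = (b - 4)*(b + 1)*(b + 4)*(b - 3)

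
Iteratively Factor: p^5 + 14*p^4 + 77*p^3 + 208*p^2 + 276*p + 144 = (p + 2)*(p^4 + 12*p^3 + 53*p^2 + 102*p + 72) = (p + 2)*(p + 4)*(p^3 + 8*p^2 + 21*p + 18) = (p + 2)*(p + 3)*(p + 4)*(p^2 + 5*p + 6) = (p + 2)^2*(p + 3)*(p + 4)*(p + 3)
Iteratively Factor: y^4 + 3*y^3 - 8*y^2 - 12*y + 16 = (y + 2)*(y^3 + y^2 - 10*y + 8) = (y - 1)*(y + 2)*(y^2 + 2*y - 8) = (y - 1)*(y + 2)*(y + 4)*(y - 2)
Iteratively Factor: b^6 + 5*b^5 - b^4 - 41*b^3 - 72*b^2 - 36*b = (b + 3)*(b^5 + 2*b^4 - 7*b^3 - 20*b^2 - 12*b) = (b + 2)*(b + 3)*(b^4 - 7*b^2 - 6*b) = (b - 3)*(b + 2)*(b + 3)*(b^3 + 3*b^2 + 2*b) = b*(b - 3)*(b + 2)*(b + 3)*(b^2 + 3*b + 2) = b*(b - 3)*(b + 2)^2*(b + 3)*(b + 1)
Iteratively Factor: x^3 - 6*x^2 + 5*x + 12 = (x - 4)*(x^2 - 2*x - 3) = (x - 4)*(x + 1)*(x - 3)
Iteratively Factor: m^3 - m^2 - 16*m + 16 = (m - 4)*(m^2 + 3*m - 4) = (m - 4)*(m + 4)*(m - 1)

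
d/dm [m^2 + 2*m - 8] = 2*m + 2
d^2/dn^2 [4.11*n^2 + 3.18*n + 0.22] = 8.22000000000000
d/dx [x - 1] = 1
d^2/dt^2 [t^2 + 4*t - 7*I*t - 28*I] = 2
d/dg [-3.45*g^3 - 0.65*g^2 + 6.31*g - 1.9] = -10.35*g^2 - 1.3*g + 6.31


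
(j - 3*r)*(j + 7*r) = j^2 + 4*j*r - 21*r^2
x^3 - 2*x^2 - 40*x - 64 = (x - 8)*(x + 2)*(x + 4)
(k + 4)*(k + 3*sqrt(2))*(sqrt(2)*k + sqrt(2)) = sqrt(2)*k^3 + 6*k^2 + 5*sqrt(2)*k^2 + 4*sqrt(2)*k + 30*k + 24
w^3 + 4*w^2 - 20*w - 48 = (w - 4)*(w + 2)*(w + 6)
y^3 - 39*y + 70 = (y - 5)*(y - 2)*(y + 7)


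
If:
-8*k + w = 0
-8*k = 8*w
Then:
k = 0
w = 0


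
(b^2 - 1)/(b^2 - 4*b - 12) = (1 - b^2)/(-b^2 + 4*b + 12)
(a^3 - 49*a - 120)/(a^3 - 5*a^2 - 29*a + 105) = (a^2 - 5*a - 24)/(a^2 - 10*a + 21)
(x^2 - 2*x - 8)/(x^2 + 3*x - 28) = (x + 2)/(x + 7)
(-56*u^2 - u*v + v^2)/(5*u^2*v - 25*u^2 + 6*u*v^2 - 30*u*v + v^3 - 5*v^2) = (-56*u^2 - u*v + v^2)/(5*u^2*v - 25*u^2 + 6*u*v^2 - 30*u*v + v^3 - 5*v^2)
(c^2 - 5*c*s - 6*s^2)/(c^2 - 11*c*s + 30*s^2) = (-c - s)/(-c + 5*s)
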